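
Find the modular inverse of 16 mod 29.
Since 29 is prime, by Fermat 16^(-1) ≡ 16^{27} ≡ 20 mod 29. Verify: 16 × 20 = 320 ≡ 1 mod 29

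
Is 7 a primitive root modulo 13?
ord_13(7) divides 12. For each prime q|12: 7^{6}≡12, 7^{4}≡9, none ≡ 1. So 7 has order 12 and is a primitive root mod 13.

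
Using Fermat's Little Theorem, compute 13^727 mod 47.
By Fermat: 13^{46} ≡ 1 (mod 47). 727 ≡ 37 (mod 46). So 13^{727} ≡ 13^{37} ≡ 30 (mod 47)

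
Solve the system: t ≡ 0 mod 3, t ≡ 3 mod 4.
M = 3 × 4 = 12. M₁ = 4, y₁ ≡ 1 mod 3. M₂ = 3, y₂ ≡ 3 mod 4. t = 0×4×1 + 3×3×3 ≡ 3 mod 12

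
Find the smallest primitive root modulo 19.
g = 2. Powers: [2, 4, 8, 16, 13, 7, 14, ...] generates all 18 non-zero residues.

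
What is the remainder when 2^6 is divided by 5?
Using Fermat: 2^{4} ≡ 1 (mod 5). 6 ≡ 2 (mod 4). So 2^{6} ≡ 2^{2} ≡ 4 (mod 5)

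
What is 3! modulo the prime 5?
(4)! = (3)! × (4) ≡ -1 (mod 5). So (3)! ≡ -1 × (4)^(-1) ≡ (-1)×(-1) = 1 (mod 5)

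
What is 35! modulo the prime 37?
(36)! = (35)! × (36) ≡ -1 mod 37. So (35)! ≡ -1 × (36)^(-1) ≡ (-1)×(-1) = 1 mod 37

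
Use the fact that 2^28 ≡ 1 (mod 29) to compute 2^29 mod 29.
By Fermat: 2^{28} ≡ 1 (mod 29). So 2^{29} = 2^{28} · 2^{1} ≡ 2^{1} ≡ 2 (mod 29)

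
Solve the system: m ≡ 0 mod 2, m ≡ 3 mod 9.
M = 2 × 9 = 18. M₁ = 9, y₁ ≡ 1 mod 2. M₂ = 2, y₂ ≡ 5 mod 9. m = 0×9×1 + 3×2×5 ≡ 12 mod 18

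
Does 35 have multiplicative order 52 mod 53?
Powers of 35 mod 53: 35^1≡35, 35^2≡6, 35^3≡51, 35^4≡36, 35^5≡41, 35^6≡4, 35^7≡34, 35^8≡24, 35^9≡45, 35^10≡38, 35^11≡5, 35^12≡16, 35^13≡30, 35^14≡43, 35^15≡21, 35^16≡46, 35^17≡20, 35^18≡11, 35^19≡14, 35^20≡13, 35^21≡31, 35^22≡25, 35^23≡27, 35^24≡44, 35^25≡3, 35^26≡52, 35^27≡18, 35^28≡47, 35^29≡2, 35^30≡17, 35^31≡12, 35^32≡49, 35^33≡19, 35^34≡29, 35^35≡8, 35^36≡15, 35^37≡48, 35^38≡37, 35^39≡23, 35^40≡10, 35^41≡32, 35^42≡7, 35^43≡33, 35^44≡42, 35^45≡39, 35^46≡40, 35^47≡22, 35^48≡28, 35^49≡26, 35^50≡9, 35^51≡50, 35^52≡1. First k with 35^k≡1 is k=52. Yes, ord_53(35) = 52.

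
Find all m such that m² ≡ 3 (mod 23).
The square roots of 3 mod 23 are 16 and 7. Verify: 16² = 256 ≡ 3 (mod 23)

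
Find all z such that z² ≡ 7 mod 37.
The square roots of 7 mod 37 are 9 and 28. Verify: 9² = 81 ≡ 7 mod 37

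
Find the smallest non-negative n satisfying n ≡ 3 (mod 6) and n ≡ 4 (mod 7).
M = 6 × 7 = 42. M₁ = 7, y₁ ≡ 1 (mod 6). M₂ = 6, y₂ ≡ 6 (mod 7). n = 3×7×1 + 4×6×6 ≡ 39 (mod 42)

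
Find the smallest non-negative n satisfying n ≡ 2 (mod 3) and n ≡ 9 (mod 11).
M = 3 × 11 = 33. M₁ = 11, y₁ ≡ 2 (mod 3). M₂ = 3, y₂ ≡ 4 (mod 11). n = 2×11×2 + 9×3×4 ≡ 20 (mod 33)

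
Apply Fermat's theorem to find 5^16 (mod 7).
By Fermat: 5^{6} ≡ 1 (mod 7). 16 = 2×6 + 4. So 5^{16} ≡ 5^{4} ≡ 2 (mod 7)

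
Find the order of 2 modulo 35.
Powers of 2 mod 35: 2^1≡2, 2^2≡4, 2^3≡8, 2^4≡16, 2^5≡32, 2^6≡29, 2^7≡23, 2^8≡11, 2^9≡22, 2^10≡9, 2^11≡18, 2^12≡1. ord_35(2) = 12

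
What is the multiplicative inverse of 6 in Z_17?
Since 17 is prime, by Fermat 6^(-1) ≡ 6^{15} ≡ 3 mod 17. Verify: 6 × 3 = 18 ≡ 1 mod 17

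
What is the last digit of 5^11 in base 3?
Using Fermat: 5^{2} ≡ 1 mod 3. 11 ≡ 1 mod 2. So 5^{11} ≡ 5^{1} ≡ 2 mod 3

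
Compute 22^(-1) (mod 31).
Since 31 is prime, by Fermat 22^(-1) ≡ 22^{29} ≡ 24 (mod 31). Verify: 22 × 24 = 528 ≡ 1 (mod 31)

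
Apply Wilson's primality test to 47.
(46)! mod 47 = 46. Since 46 ≡ -1 mod 47, 47 is prime.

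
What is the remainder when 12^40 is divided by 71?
By repeated squaring (mod 71): 12^{1}≡12, 12^{2}≡2, 12^{4}≡4, 12^{8}≡16, 12^{16}≡43, 12^{32}≡3. Then 12^{40} = 12^{32+8} ≡ 3 × 16 ≡ 48 (mod 71)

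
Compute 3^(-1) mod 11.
Since 11 is prime, by Fermat 3^(-1) ≡ 3^{9} ≡ 4 mod 11. Verify: 3 × 4 = 12 ≡ 1 mod 11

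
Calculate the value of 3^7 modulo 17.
By repeated squaring mod 17: 3^{1}≡3, 3^{2}≡9, 3^{4}≡13. Then 3^{7} = 3^{4+2+1} ≡ 13 × 9 × 3 ≡ 11 mod 17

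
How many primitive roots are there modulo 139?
A prime p has φ(p-1) primitive roots; here φ(138) = 44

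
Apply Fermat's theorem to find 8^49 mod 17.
By Fermat: 8^{16} ≡ 1 mod 17. 49 = 3×16 + 1. So 8^{49} ≡ 8^{1} ≡ 8 mod 17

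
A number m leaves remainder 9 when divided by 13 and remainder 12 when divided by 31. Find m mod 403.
M = 13 × 31 = 403. M₁ = 31, y₁ ≡ 8 mod 13. M₂ = 13, y₂ ≡ 12 mod 31. m = 9×31×8 + 12×13×12 ≡ 74 mod 403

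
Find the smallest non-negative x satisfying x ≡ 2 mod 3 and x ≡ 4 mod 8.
M = 3 × 8 = 24. M₁ = 8, y₁ ≡ 2 mod 3. M₂ = 3, y₂ ≡ 3 mod 8. x = 2×8×2 + 4×3×3 ≡ 20 mod 24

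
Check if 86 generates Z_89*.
ord_89(86) divides 88. For each prime q|88: 86^{44}≡88, 86^{8}≡64, none ≡ 1. So 86 has order 88 and is a primitive root mod 89.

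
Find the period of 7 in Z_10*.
Powers of 7 mod 10: 7^1≡7, 7^2≡9, 7^3≡3, 7^4≡1. Order = 4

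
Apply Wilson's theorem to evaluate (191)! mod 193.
(192)! = (191)! × (192) ≡ -1 mod 193. So (191)! ≡ -1 × (192)^(-1) ≡ (-1)×(-1) = 1 mod 193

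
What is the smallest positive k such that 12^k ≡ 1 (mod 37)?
Powers of 12 mod 37: 12^1≡12, 12^2≡33, 12^3≡26, 12^4≡16, 12^5≡7, 12^6≡10, 12^7≡9, 12^8≡34, 12^9≡1. Order = 9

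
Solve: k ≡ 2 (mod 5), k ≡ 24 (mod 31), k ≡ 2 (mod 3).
M = 5 × 31 × 3 = 465. M₁ = 93, y₁ ≡ 2 (mod 5). M₂ = 15, y₂ ≡ 29 (mod 31). M₃ = 155, y₃ ≡ 2 (mod 3). k = 2×93×2 + 24×15×29 + 2×155×2 ≡ 272 (mod 465)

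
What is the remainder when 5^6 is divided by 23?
By repeated squaring (mod 23): 5^{1}≡5, 5^{2}≡2, 5^{4}≡4. Then 5^{6} = 5^{4+2} ≡ 4 × 2 ≡ 8 (mod 23)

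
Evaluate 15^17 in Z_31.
By repeated squaring mod 31: 15^{1}≡15, 15^{2}≡8, 15^{4}≡2, 15^{8}≡4, 15^{16}≡16. Then 15^{17} = 15^{16+1} ≡ 16 × 15 ≡ 23 mod 31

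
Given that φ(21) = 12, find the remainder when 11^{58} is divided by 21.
By Euler: 11^{12} ≡ 1 mod 21 since gcd(11, 21) = 1. 58 = 4×12 + 10. So 11^{58} ≡ 11^{10} ≡ 4 mod 21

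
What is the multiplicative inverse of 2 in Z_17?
Since 17 is prime, by Fermat 2^(-1) ≡ 2^{15} ≡ 9 (mod 17). Verify: 2 × 9 = 18 ≡ 1 (mod 17)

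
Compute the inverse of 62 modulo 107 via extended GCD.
Extended GCD: 62(19) + 107(-11) = 1. So 62^(-1) ≡ 19 mod 107. Verify: 62 × 19 = 1178 ≡ 1 mod 107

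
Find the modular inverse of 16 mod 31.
Since 31 is prime, by Fermat 16^(-1) ≡ 16^{29} ≡ 2 (mod 31). Verify: 16 × 2 = 32 ≡ 1 (mod 31)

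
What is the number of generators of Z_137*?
There are φ(137-1) = φ(136) = 64 primitive roots modulo 137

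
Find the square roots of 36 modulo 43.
The square roots of 36 mod 43 are 6 and 37. Verify: 6² = 36 ≡ 36 mod 43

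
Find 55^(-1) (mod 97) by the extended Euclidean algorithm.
Extended GCD: 55(30) + 97(-17) = 1. So 55^(-1) ≡ 30 (mod 97). Verify: 55 × 30 = 1650 ≡ 1 (mod 97)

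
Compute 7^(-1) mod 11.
Since 11 is prime, by Fermat 7^(-1) ≡ 7^{9} ≡ 8 mod 11. Verify: 7 × 8 = 56 ≡ 1 mod 11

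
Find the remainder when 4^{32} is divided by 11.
By Fermat: 4^{10} ≡ 1 (mod 11). 32 = 3×10 + 2. So 4^{32} ≡ 4^{2} ≡ 5 (mod 11)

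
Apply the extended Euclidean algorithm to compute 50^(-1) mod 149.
Extended GCD: 50(3) + 149(-1) = 1. So 50^(-1) ≡ 3 (mod 149). Verify: 50 × 3 = 150 ≡ 1 (mod 149)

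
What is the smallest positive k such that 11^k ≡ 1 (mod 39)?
Powers of 11 mod 39: 11^1≡11, 11^2≡4, 11^3≡5, 11^4≡16, 11^5≡20, 11^6≡25, 11^7≡2, 11^8≡22, 11^9≡8, 11^10≡10, 11^11≡32, 11^12≡1. Order = 12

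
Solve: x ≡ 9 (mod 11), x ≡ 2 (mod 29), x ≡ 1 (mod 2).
M = 11 × 29 × 2 = 638. M₁ = 58, y₁ ≡ 4 (mod 11). M₂ = 22, y₂ ≡ 4 (mod 29). M₃ = 319, y₃ ≡ 1 (mod 2). x = 9×58×4 + 2×22×4 + 1×319×1 ≡ 31 (mod 638)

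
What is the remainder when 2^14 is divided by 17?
By repeated squaring (mod 17): 2^{1}≡2, 2^{2}≡4, 2^{4}≡16, 2^{8}≡1. Then 2^{14} = 2^{8+4+2} ≡ 1 × 16 × 4 ≡ 13 (mod 17)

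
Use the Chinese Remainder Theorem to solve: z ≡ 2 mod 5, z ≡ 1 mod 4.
M = 5 × 4 = 20. M₁ = 4, y₁ ≡ 4 mod 5. M₂ = 5, y₂ ≡ 1 mod 4. z = 2×4×4 + 1×5×1 ≡ 17 mod 20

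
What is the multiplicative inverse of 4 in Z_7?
Since 7 is prime, by Fermat 4^(-1) ≡ 4^{5} ≡ 2 (mod 7). Verify: 4 × 2 = 8 ≡ 1 (mod 7)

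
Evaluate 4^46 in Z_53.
By repeated squaring mod 53: 4^{1}≡4, 4^{2}≡16, 4^{4}≡44, 4^{8}≡28, 4^{16}≡42, 4^{32}≡15. Then 4^{46} = 4^{32+8+4+2} ≡ 15 × 28 × 44 × 16 ≡ 46 mod 53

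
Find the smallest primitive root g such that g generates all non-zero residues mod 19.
g = 2. For each prime q|18: 2^{9}≡18, 2^{6}≡7, none ≡ 1, so ord_19(2) = 18 and 2 is a primitive root.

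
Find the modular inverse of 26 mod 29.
Since 29 is prime, by Fermat 26^(-1) ≡ 26^{27} ≡ 19 (mod 29). Verify: 26 × 19 = 494 ≡ 1 (mod 29)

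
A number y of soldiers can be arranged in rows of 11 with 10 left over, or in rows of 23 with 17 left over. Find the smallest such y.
M = 11 × 23 = 253. M₁ = 23, y₁ ≡ 1 mod 11. M₂ = 11, y₂ ≡ 21 mod 23. y = 10×23×1 + 17×11×21 ≡ 109 mod 253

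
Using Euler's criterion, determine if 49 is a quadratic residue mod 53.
By Euler's criterion: 49^{26} ≡ 1 mod 53. Since this equals 1, 49 is a QR.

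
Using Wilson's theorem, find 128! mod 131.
(130)! = (128)! × (129) × (130) ≡ -1 mod 131. So (128)! ≡ -1 × [(130)(129)]^(-1) ≡ 65 mod 131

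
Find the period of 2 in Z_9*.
Powers of 2 mod 9: 2^1≡2, 2^2≡4, 2^3≡8, 2^4≡7, 2^5≡5, 2^6≡1. ord_9(2) = 6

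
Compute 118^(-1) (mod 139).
Since 139 is prime, by Fermat 118^(-1) ≡ 118^{137} ≡ 86 (mod 139). Verify: 118 × 86 = 10148 ≡ 1 (mod 139)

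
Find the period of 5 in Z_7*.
Powers of 5 mod 7: 5^1≡5, 5^2≡4, 5^3≡6, 5^4≡2, 5^5≡3, 5^6≡1. ord_7(5) = 6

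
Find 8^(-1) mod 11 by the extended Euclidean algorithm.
Extended GCD: 8(-4) + 11(3) = 1. So 8^(-1) ≡ -4 ≡ 7 mod 11. Verify: 8 × 7 = 56 ≡ 1 mod 11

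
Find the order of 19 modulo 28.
Powers of 19 mod 28: 19^1≡19, 19^2≡25, 19^3≡27, 19^4≡9, 19^5≡3, 19^6≡1. ord_28(19) = 6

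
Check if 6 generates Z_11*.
ord_11(6) divides 10. For each prime q|10: 6^{5}≡10, 6^{2}≡3, none ≡ 1. So 6 has order 10 and is a primitive root mod 11.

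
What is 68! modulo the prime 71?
(70)! = (68)! × (69) × (70) ≡ -1 (mod 71). So (68)! ≡ -1 × [(70)(69)]^(-1) ≡ 35 (mod 71)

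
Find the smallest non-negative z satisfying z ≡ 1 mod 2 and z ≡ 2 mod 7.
M = 2 × 7 = 14. M₁ = 7, y₁ ≡ 1 mod 2. M₂ = 2, y₂ ≡ 4 mod 7. z = 1×7×1 + 2×2×4 ≡ 9 mod 14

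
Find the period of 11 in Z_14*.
Powers of 11 mod 14: 11^1≡11, 11^2≡9, 11^3≡1. Order = 3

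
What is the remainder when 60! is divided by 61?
By Wilson's theorem, (60)! ≡ -1 ≡ 60 mod 61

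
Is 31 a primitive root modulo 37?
31^{4} ≡ 1 (mod 37) and 4 < 36, so ord_37(31) = 4 ≠ 36 and 31 is not a primitive root.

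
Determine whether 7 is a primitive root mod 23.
ord_23(7) divides 22. For each prime q|22: 7^{11}≡22, 7^{2}≡3, none ≡ 1. So 7 has order 22 and is a primitive root mod 23.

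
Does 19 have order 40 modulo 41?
ord_41(19) divides 40. For each prime q|40: 19^{20}≡40, 19^{8}≡37, none ≡ 1. So 19 has order 40 and is a primitive root mod 41.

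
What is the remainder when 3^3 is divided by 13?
3^{3} = 27 ≡ 1 mod 13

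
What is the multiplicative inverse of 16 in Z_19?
Since 19 is prime, by Fermat 16^(-1) ≡ 16^{17} ≡ 6 (mod 19). Verify: 16 × 6 = 96 ≡ 1 (mod 19)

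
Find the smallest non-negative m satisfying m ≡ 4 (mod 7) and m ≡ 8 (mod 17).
M = 7 × 17 = 119. M₁ = 17, y₁ ≡ 5 (mod 7). M₂ = 7, y₂ ≡ 5 (mod 17). m = 4×17×5 + 8×7×5 ≡ 25 (mod 119)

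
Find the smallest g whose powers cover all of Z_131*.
g = 2. For each prime q|130: 2^{65}≡130, 2^{26}≡53, 2^{10}≡107, none ≡ 1, so ord_131(2) = 130 and 2 is a primitive root.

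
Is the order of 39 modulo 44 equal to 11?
Powers of 39 mod 44: 39^1≡39, 39^2≡25, 39^3≡7, 39^4≡9, 39^5≡43, 39^6≡5, 39^7≡19, 39^8≡37, 39^9≡35, 39^10≡1. Already 39^10≡1, so the order is 10 < 11. No, the actual order is 10.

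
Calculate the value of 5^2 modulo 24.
5^{2} = 25 ≡ 1 mod 24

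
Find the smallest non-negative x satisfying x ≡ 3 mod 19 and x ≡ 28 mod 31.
M = 19 × 31 = 589. M₁ = 31, y₁ ≡ 8 mod 19. M₂ = 19, y₂ ≡ 18 mod 31. x = 3×31×8 + 28×19×18 ≡ 307 mod 589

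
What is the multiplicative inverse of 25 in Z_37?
Since 37 is prime, by Fermat 25^(-1) ≡ 25^{35} ≡ 3 mod 37. Verify: 25 × 3 = 75 ≡ 1 mod 37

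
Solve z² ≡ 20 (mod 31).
The square roots of 20 mod 31 are 19 and 12. Verify: 19² = 361 ≡ 20 (mod 31)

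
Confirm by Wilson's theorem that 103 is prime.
(102)! mod 103 = 102. Since this equals -1 mod 103, Wilson confirms 103 is prime.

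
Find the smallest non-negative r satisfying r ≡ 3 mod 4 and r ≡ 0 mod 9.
M = 4 × 9 = 36. M₁ = 9, y₁ ≡ 1 mod 4. M₂ = 4, y₂ ≡ 7 mod 9. r = 3×9×1 + 0×4×7 ≡ 27 mod 36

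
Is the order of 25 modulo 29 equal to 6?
Powers of 25 mod 29: 25^1≡25, 25^2≡16, 25^3≡23, 25^4≡24, 25^5≡20, 25^6≡7, 25^7≡1. 25^6≡7≢1, so ord ≠ 6. No, the actual order is 7.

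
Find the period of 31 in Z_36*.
Powers of 31 mod 36: 31^1≡31, 31^2≡25, 31^3≡19, 31^4≡13, 31^5≡7, 31^6≡1. So the order of 31 is 6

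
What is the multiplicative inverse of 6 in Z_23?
Since 23 is prime, by Fermat 6^(-1) ≡ 6^{21} ≡ 4 (mod 23). Verify: 6 × 4 = 24 ≡ 1 (mod 23)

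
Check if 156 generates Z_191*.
156^{95} ≡ 1 mod 191 and 95 < 190, so ord_191(156) = 95 ≠ 190 and 156 is not a primitive root.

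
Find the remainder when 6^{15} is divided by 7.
By Fermat: 6^{6} ≡ 1 mod 7. 15 = 2×6 + 3. So 6^{15} ≡ 6^{3} ≡ 6 mod 7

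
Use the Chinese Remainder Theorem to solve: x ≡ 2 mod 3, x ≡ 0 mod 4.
M = 3 × 4 = 12. M₁ = 4, y₁ ≡ 1 mod 3. M₂ = 3, y₂ ≡ 3 mod 4. x = 2×4×1 + 0×3×3 ≡ 8 mod 12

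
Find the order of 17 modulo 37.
Powers of 17 mod 37: 17^1≡17, 17^2≡30, 17^3≡29, 17^4≡12, 17^5≡19, 17^6≡27, 17^7≡15, 17^8≡33, 17^9≡6, 17^10≡28, 17^11≡32, 17^12≡26, 17^13≡35, 17^14≡3, 17^15≡14, 17^16≡16, 17^17≡13, 17^18≡36, 17^19≡20, 17^20≡7, 17^21≡8, 17^22≡25, 17^23≡18, 17^24≡10, 17^25≡22, 17^26≡4, 17^27≡31, 17^28≡9, 17^29≡5, 17^30≡11, 17^31≡2, 17^32≡34, 17^33≡23, 17^34≡21, 17^35≡24, 17^36≡1. ord_37(17) = 36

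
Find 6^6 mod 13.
By repeated squaring mod 13: 6^{1}≡6, 6^{2}≡10, 6^{4}≡9. Then 6^{6} = 6^{4+2} ≡ 9 × 10 ≡ 12 mod 13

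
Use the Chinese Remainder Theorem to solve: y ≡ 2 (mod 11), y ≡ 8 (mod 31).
M = 11 × 31 = 341. M₁ = 31, y₁ ≡ 5 (mod 11). M₂ = 11, y₂ ≡ 17 (mod 31). y = 2×31×5 + 8×11×17 ≡ 101 (mod 341)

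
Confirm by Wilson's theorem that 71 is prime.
(70)! mod 71 = 70. Since this equals -1 mod 71, Wilson confirms 71 is prime.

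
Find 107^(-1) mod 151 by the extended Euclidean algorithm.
Extended GCD: 107(24) + 151(-17) = 1. So 107^(-1) ≡ 24 mod 151. Verify: 107 × 24 = 2568 ≡ 1 mod 151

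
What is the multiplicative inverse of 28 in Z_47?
Since 47 is prime, by Fermat 28^(-1) ≡ 28^{45} ≡ 42 (mod 47). Verify: 28 × 42 = 1176 ≡ 1 (mod 47)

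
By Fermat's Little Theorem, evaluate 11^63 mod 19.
By Fermat: 11^{18} ≡ 1 mod 19. 63 = 3×18 + 9. So 11^{63} ≡ 11^{9} ≡ 1 mod 19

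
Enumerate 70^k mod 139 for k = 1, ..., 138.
70^1, 70^2, ..., 70^{138} mod 139: [70, 35, 87, 113, 126, 63, 101, 120, 60, 30, 15, 77, 108, 54, 27, 83, 111, 125, 132, 66, 33, 86, 43, 91, 115, 127, 133, 136, 68, 34, 17, 78, 39, 89, 114, 57, 98, 49, 94, 47, 93, 116, 58, 29, 84, 42, 21, 80, 40, 20, 10, 5, 72, 36, 18, 9, 74, 37, 88, 44, 22, 11, 75, 107, 123, 131, 135, 137, 138, 69, 104, 52, 26, 13, 76, 38, 19, 79, 109, 124, 62, 31, 85, 112, 56, 28, 14, 7, 73, 106, 53, 96, 48, 24, 12, 6, 3, 71, 105, 122, 61, 100, 50, 25, 82, 41, 90, 45, 92, 46, 23, 81, 110, 55, 97, 118, 59, 99, 119, 129, 134, 67, 103, 121, 130, 65, 102, 51, 95, 117, 128, 64, 32, 16, 8, 4, 2, 1]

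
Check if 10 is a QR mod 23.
By Euler's criterion: 10^{11} ≡ 22 (mod 23). Since this equals -1 (≡ 22), 10 is not a QR.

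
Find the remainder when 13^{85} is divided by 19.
By Fermat: 13^{18} ≡ 1 (mod 19). 85 = 4×18 + 13. So 13^{85} ≡ 13^{13} ≡ 15 (mod 19)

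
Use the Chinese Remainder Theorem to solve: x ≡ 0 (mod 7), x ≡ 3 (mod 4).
M = 7 × 4 = 28. M₁ = 4, y₁ ≡ 2 (mod 7). M₂ = 7, y₂ ≡ 3 (mod 4). x = 0×4×2 + 3×7×3 ≡ 7 (mod 28)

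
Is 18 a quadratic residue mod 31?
By Euler's criterion: 18^{15} ≡ 1 (mod 31). Since this equals 1, 18 is a QR.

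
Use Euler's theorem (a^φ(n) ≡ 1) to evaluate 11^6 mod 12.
By Euler: 11^{4} ≡ 1 mod 12 since gcd(11, 12) = 1. 6 = 1×4 + 2. So 11^{6} ≡ 11^{2} ≡ 1 mod 12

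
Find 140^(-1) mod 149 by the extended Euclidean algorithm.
Extended GCD: 140(33) + 149(-31) = 1. So 140^(-1) ≡ 33 mod 149. Verify: 140 × 33 = 4620 ≡ 1 mod 149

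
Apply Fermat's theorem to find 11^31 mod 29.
By Fermat: 11^{28} ≡ 1 mod 29. So 11^{31} = 11^{28} · 11^{3} ≡ 11^{3} ≡ 26 mod 29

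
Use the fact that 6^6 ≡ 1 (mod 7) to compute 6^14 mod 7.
By Fermat: 6^{6} ≡ 1 (mod 7). 14 = 2×6 + 2. So 6^{14} ≡ 6^{2} ≡ 1 (mod 7)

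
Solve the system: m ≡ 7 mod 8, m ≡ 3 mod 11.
M = 8 × 11 = 88. M₁ = 11, y₁ ≡ 3 mod 8. M₂ = 8, y₂ ≡ 7 mod 11. m = 7×11×3 + 3×8×7 ≡ 47 mod 88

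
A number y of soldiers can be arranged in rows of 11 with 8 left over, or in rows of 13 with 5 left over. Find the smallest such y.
M = 11 × 13 = 143. M₁ = 13, y₁ ≡ 6 (mod 11). M₂ = 11, y₂ ≡ 6 (mod 13). y = 8×13×6 + 5×11×6 ≡ 96 (mod 143)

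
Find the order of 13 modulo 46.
Powers of 13 mod 46: 13^1≡13, 13^2≡31, 13^3≡35, 13^4≡41, 13^5≡27, 13^6≡29, 13^7≡9, 13^8≡25, 13^9≡3, 13^10≡39, 13^11≡1. Order = 11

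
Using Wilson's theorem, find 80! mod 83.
(82)! = (80)! × (81) × (82) ≡ -1 (mod 83). So (80)! ≡ -1 × [(82)(81)]^(-1) ≡ 41 (mod 83)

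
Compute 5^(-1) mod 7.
Since 7 is prime, by Fermat 5^(-1) ≡ 5^{5} ≡ 3 mod 7. Verify: 5 × 3 = 15 ≡ 1 mod 7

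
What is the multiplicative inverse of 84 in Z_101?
Since 101 is prime, by Fermat 84^(-1) ≡ 84^{99} ≡ 95 (mod 101). Verify: 84 × 95 = 7980 ≡ 1 (mod 101)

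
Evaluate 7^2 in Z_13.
7^{2} = 49 ≡ 10 mod 13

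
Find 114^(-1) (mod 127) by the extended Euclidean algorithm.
Extended GCD: 114(39) + 127(-35) = 1. So 114^(-1) ≡ 39 (mod 127). Verify: 114 × 39 = 4446 ≡ 1 (mod 127)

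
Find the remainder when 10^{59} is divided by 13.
By Fermat: 10^{12} ≡ 1 mod 13. 59 = 4×12 + 11. So 10^{59} ≡ 10^{11} ≡ 4 mod 13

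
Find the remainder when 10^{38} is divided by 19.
By Fermat: 10^{18} ≡ 1 (mod 19). 38 = 2×18 + 2. So 10^{38} ≡ 10^{2} ≡ 5 (mod 19)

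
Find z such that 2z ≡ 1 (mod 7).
Since 7 is prime, by Fermat 2^(-1) ≡ 2^{5} ≡ 4 (mod 7). Verify: 2 × 4 = 8 ≡ 1 (mod 7)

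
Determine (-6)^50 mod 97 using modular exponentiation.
By repeated squaring mod 97: (-6)^{1}≡91, (-6)^{2}≡36, (-6)^{4}≡35, (-6)^{8}≡61, (-6)^{16}≡35, (-6)^{32}≡61. Then (-6)^{50} = (-6)^{32+16+2} ≡ 61 × 35 × 36 ≡ 36 mod 97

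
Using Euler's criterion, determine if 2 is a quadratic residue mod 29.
By Euler's criterion: 2^{14} ≡ 28 mod 29. Since this equals -1 (≡ 28), 2 is not a QR.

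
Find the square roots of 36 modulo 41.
The square roots of 36 mod 41 are 6 and 35. Verify: 6² = 36 ≡ 36 mod 41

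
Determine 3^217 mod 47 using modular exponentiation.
Using Fermat: 3^{46} ≡ 1 mod 47. 217 ≡ 33 mod 46. So 3^{217} ≡ 3^{33} ≡ 17 mod 47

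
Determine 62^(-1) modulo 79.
Since 79 is prime, by Fermat 62^(-1) ≡ 62^{77} ≡ 65 (mod 79). Verify: 62 × 65 = 4030 ≡ 1 (mod 79)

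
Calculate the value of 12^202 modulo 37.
Using Fermat: 12^{36} ≡ 1 mod 37. 202 ≡ 22 mod 36. So 12^{202} ≡ 12^{22} ≡ 16 mod 37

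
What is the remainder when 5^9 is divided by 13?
By repeated squaring mod 13: 5^{1}≡5, 5^{2}≡12, 5^{4}≡1, 5^{8}≡1. Then 5^{9} = 5^{8+1} ≡ 1 × 5 ≡ 5 mod 13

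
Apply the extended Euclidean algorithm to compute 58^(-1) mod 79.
Extended GCD: 58(15) + 79(-11) = 1. So 58^(-1) ≡ 15 mod 79. Verify: 58 × 15 = 870 ≡ 1 mod 79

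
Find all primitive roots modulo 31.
There are φ(30) = 8 primitive roots mod 31: {3, 11, 12, 13, 17, 21, 22, 24}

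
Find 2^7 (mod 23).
By repeated squaring (mod 23): 2^{1}≡2, 2^{2}≡4, 2^{4}≡16. Then 2^{7} = 2^{4+2+1} ≡ 16 × 4 × 2 ≡ 13 (mod 23)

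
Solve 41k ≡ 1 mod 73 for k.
Since 73 is prime, by Fermat 41^(-1) ≡ 41^{71} ≡ 57 mod 73. Verify: 41 × 57 = 2337 ≡ 1 mod 73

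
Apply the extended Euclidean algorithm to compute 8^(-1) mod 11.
Extended GCD: 8(-4) + 11(3) = 1. So 8^(-1) ≡ -4 ≡ 7 mod 11. Verify: 8 × 7 = 56 ≡ 1 mod 11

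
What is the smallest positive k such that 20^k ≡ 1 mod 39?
Powers of 20 mod 39: 20^1≡20, 20^2≡10, 20^3≡5, 20^4≡22, 20^5≡11, 20^6≡25, 20^7≡32, 20^8≡16, 20^9≡8, 20^10≡4, 20^11≡2, 20^12≡1. So the order of 20 is 12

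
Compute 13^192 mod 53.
Using Fermat: 13^{52} ≡ 1 mod 53. 192 ≡ 36 mod 52. So 13^{192} ≡ 13^{36} ≡ 42 mod 53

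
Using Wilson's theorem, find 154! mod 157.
(156)! = (154)! × (155) × (156) ≡ -1 (mod 157). So (154)! ≡ -1 × [(156)(155)]^(-1) ≡ 78 (mod 157)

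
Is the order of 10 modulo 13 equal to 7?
Powers of 10 mod 13: 10^1≡10, 10^2≡9, 10^3≡12, 10^4≡3, 10^5≡4, 10^6≡1. Already 10^6≡1, so the order is 6 < 7. No, the actual order is 6.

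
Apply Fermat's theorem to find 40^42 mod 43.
By Fermat's Little Theorem, 40^{42} ≡ 1 mod 43 since 43 is prime and gcd(40, 43) = 1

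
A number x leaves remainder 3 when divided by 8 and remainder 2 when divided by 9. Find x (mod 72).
M = 8 × 9 = 72. M₁ = 9, y₁ ≡ 1 (mod 8). M₂ = 8, y₂ ≡ 8 (mod 9). x = 3×9×1 + 2×8×8 ≡ 11 (mod 72)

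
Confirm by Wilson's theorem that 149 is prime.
(148)! mod 149 = 148. Since this equals -1 mod 149, Wilson confirms 149 is prime.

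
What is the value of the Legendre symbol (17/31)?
(17/31) = 17^{15} mod 31 = -1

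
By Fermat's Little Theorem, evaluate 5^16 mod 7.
By Fermat: 5^{6} ≡ 1 mod 7. 16 = 2×6 + 4. So 5^{16} ≡ 5^{4} ≡ 2 mod 7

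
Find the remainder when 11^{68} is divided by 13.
By Fermat: 11^{12} ≡ 1 mod 13. 68 = 5×12 + 8. So 11^{68} ≡ 11^{8} ≡ 9 mod 13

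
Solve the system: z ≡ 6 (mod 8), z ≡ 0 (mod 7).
M = 8 × 7 = 56. M₁ = 7, y₁ ≡ 7 (mod 8). M₂ = 8, y₂ ≡ 1 (mod 7). z = 6×7×7 + 0×8×1 ≡ 14 (mod 56)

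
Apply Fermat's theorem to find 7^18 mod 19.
By Fermat's Little Theorem, 7^{18} ≡ 1 mod 19 since 19 is prime and gcd(7, 19) = 1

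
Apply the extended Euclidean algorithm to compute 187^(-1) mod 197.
Extended GCD: 187(59) + 197(-56) = 1. So 187^(-1) ≡ 59 mod 197. Verify: 187 × 59 = 11033 ≡ 1 mod 197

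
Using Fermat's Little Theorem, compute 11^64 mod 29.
By Fermat: 11^{28} ≡ 1 mod 29. 64 = 2×28 + 8. So 11^{64} ≡ 11^{8} ≡ 16 mod 29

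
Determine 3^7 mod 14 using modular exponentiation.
By repeated squaring mod 14: 3^{1}≡3, 3^{2}≡9, 3^{4}≡11. Then 3^{7} = 3^{4+2+1} ≡ 11 × 9 × 3 ≡ 3 mod 14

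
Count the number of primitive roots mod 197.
Number of primitive roots mod 197 = φ(p-1) = φ(196) = 84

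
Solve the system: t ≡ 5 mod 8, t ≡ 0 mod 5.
M = 8 × 5 = 40. M₁ = 5, y₁ ≡ 5 mod 8. M₂ = 8, y₂ ≡ 2 mod 5. t = 5×5×5 + 0×8×2 ≡ 5 mod 40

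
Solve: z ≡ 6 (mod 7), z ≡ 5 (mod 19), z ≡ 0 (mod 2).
M = 7 × 19 × 2 = 266. M₁ = 38, y₁ ≡ 5 (mod 7). M₂ = 14, y₂ ≡ 15 (mod 19). M₃ = 133, y₃ ≡ 1 (mod 2). z = 6×38×5 + 5×14×15 + 0×133×1 ≡ 62 (mod 266)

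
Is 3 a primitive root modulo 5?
ord_5(3) divides 4. For each prime q|4: 3^{2}≡4, none ≡ 1. So 3 has order 4 and is a primitive root mod 5.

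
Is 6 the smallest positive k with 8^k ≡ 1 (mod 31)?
Powers of 8 mod 31: 8^1≡8, 8^2≡2, 8^3≡16, 8^4≡4, 8^5≡1. Already 8^5≡1, so the order is 5 < 6. No, the actual order is 5.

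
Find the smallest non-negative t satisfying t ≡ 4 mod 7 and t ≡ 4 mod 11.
M = 7 × 11 = 77. M₁ = 11, y₁ ≡ 2 mod 7. M₂ = 7, y₂ ≡ 8 mod 11. t = 4×11×2 + 4×7×8 ≡ 4 mod 77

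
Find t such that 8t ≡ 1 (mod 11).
Since 11 is prime, by Fermat 8^(-1) ≡ 8^{9} ≡ 7 (mod 11). Verify: 8 × 7 = 56 ≡ 1 (mod 11)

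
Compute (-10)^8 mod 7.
Using Fermat: (-10)^{6} ≡ 1 (mod 7). 8 ≡ 2 (mod 6). So (-10)^{8} ≡ (-10)^{2} ≡ 2 (mod 7)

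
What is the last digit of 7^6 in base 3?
Using Fermat: 7^{2} ≡ 1 mod 3. 6 ≡ 0 mod 2. So 7^{6} ≡ 7^{0} ≡ 1 mod 3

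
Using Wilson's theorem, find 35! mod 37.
(36)! = (35)! × (36) ≡ -1 (mod 37). So (35)! ≡ -1 × (36)^(-1) ≡ (-1)×(-1) = 1 (mod 37)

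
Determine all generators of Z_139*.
There are φ(138) = 44 primitive roots mod 139: {2, 3, 12, 15, 17, 18, 19, 21, 22, 26, 32, 40, 50, 53, 56, 58, 61, 68, 70, 72, 73, 85, 88, 90, 92, 93, 98, 101, 102, 104, 108, 109, 110, 111, 114, 115, 119, 123, 126, 128, 130, 132, 134, 135}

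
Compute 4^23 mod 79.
By repeated squaring mod 79: 4^{1}≡4, 4^{2}≡16, 4^{4}≡19, 4^{8}≡45, 4^{16}≡50. Then 4^{23} = 4^{16+4+2+1} ≡ 50 × 19 × 16 × 4 ≡ 49 mod 79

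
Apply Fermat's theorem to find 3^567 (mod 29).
By Fermat: 3^{28} ≡ 1 (mod 29). 567 ≡ 7 (mod 28). So 3^{567} ≡ 3^{7} ≡ 12 (mod 29)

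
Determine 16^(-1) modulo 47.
Since 47 is prime, by Fermat 16^(-1) ≡ 16^{45} ≡ 3 mod 47. Verify: 16 × 3 = 48 ≡ 1 mod 47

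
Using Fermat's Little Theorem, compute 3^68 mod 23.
By Fermat: 3^{22} ≡ 1 mod 23. 68 = 3×22 + 2. So 3^{68} ≡ 3^{2} ≡ 9 mod 23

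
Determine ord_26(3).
Powers of 3 mod 26: 3^1≡3, 3^2≡9, 3^3≡1. ord_26(3) = 3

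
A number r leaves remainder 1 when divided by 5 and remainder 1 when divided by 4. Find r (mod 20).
M = 5 × 4 = 20. M₁ = 4, y₁ ≡ 4 (mod 5). M₂ = 5, y₂ ≡ 1 (mod 4). r = 1×4×4 + 1×5×1 ≡ 1 (mod 20)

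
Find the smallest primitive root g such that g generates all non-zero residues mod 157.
g = 5. Powers: [5, 25, 125, 154, 142, 82, 96, 9, 45, ...] generates all 156 non-zero residues.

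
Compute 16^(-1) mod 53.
Since 53 is prime, by Fermat 16^(-1) ≡ 16^{51} ≡ 10 mod 53. Verify: 16 × 10 = 160 ≡ 1 mod 53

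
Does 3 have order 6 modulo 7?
ord_7(3) divides 6. For each prime q|6: 3^{3}≡6, 3^{2}≡2, none ≡ 1. So 3 has order 6 and is a primitive root mod 7.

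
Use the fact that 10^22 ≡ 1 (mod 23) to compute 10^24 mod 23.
By Fermat: 10^{22} ≡ 1 (mod 23). So 10^{24} = 10^{22} · 10^{2} ≡ 10^{2} ≡ 8 (mod 23)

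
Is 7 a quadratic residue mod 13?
By Euler's criterion: 7^{6} ≡ 12 (mod 13). Since this equals -1 (≡ 12), 7 is not a QR.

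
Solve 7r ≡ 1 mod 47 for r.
Since 47 is prime, by Fermat 7^(-1) ≡ 7^{45} ≡ 27 mod 47. Verify: 7 × 27 = 189 ≡ 1 mod 47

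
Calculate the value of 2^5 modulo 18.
By repeated squaring (mod 18): 2^{1}≡2, 2^{2}≡4, 2^{4}≡16. Then 2^{5} = 2^{4+1} ≡ 16 × 2 ≡ 14 (mod 18)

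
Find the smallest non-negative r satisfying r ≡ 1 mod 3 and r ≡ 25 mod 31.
M = 3 × 31 = 93. M₁ = 31, y₁ ≡ 1 mod 3. M₂ = 3, y₂ ≡ 21 mod 31. r = 1×31×1 + 25×3×21 ≡ 25 mod 93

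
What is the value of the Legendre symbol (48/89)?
(48/89) = 48^{44} mod 89 = -1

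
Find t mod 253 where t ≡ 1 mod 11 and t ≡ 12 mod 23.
M = 11 × 23 = 253. M₁ = 23, y₁ ≡ 1 mod 11. M₂ = 11, y₂ ≡ 21 mod 23. t = 1×23×1 + 12×11×21 ≡ 12 mod 253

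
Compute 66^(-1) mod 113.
Since 113 is prime, by Fermat 66^(-1) ≡ 66^{111} ≡ 12 mod 113. Verify: 66 × 12 = 792 ≡ 1 mod 113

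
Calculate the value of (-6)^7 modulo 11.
By repeated squaring mod 11: (-6)^{1}≡5, (-6)^{2}≡3, (-6)^{4}≡9. Then (-6)^{7} = (-6)^{4+2+1} ≡ 9 × 3 × 5 ≡ 3 mod 11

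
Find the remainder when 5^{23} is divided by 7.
By Fermat: 5^{6} ≡ 1 (mod 7). 23 = 3×6 + 5. So 5^{23} ≡ 5^{5} ≡ 3 (mod 7)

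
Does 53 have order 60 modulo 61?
53^{20} ≡ 1 (mod 61) and 20 < 60, so ord_61(53) = 20 ≠ 60 and 53 is not a primitive root.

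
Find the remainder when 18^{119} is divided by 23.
By Fermat: 18^{22} ≡ 1 mod 23. 119 = 5×22 + 9. So 18^{119} ≡ 18^{9} ≡ 12 mod 23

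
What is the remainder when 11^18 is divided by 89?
By repeated squaring (mod 89): 11^{1}≡11, 11^{2}≡32, 11^{4}≡45, 11^{8}≡67, 11^{16}≡39. Then 11^{18} = 11^{16+2} ≡ 39 × 32 ≡ 2 (mod 89)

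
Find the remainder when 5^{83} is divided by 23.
By Fermat: 5^{22} ≡ 1 mod 23. 83 = 3×22 + 17. So 5^{83} ≡ 5^{17} ≡ 15 mod 23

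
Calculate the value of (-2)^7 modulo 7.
Using Fermat: (-2)^{6} ≡ 1 mod 7. 7 ≡ 1 mod 6. So (-2)^{7} ≡ (-2)^{1} ≡ 5 mod 7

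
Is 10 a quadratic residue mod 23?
By Euler's criterion: 10^{11} ≡ 22 (mod 23). Since this equals -1 (≡ 22), 10 is not a QR.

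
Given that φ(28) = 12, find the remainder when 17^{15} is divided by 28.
By Euler: 17^{12} ≡ 1 (mod 28) since gcd(17, 28) = 1. 15 = 1×12 + 3. So 17^{15} ≡ 17^{3} ≡ 13 (mod 28)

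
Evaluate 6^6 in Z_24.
By repeated squaring mod 24: 6^{1}≡6, 6^{2}≡12, 6^{4}≡0. Then 6^{6} = 6^{4+2} ≡ 0 × 12 ≡ 0 mod 24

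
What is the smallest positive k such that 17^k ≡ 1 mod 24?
Powers of 17 mod 24: 17^1≡17, 17^2≡1. So the order of 17 is 2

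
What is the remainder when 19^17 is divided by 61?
By repeated squaring mod 61: 19^{1}≡19, 19^{2}≡56, 19^{4}≡25, 19^{8}≡15, 19^{16}≡42. Then 19^{17} = 19^{16+1} ≡ 42 × 19 ≡ 5 mod 61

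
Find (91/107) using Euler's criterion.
(91/107) = 91^{53} mod 107 = -1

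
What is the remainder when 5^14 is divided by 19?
By repeated squaring (mod 19): 5^{1}≡5, 5^{2}≡6, 5^{4}≡17, 5^{8}≡4. Then 5^{14} = 5^{8+4+2} ≡ 4 × 17 × 6 ≡ 9 (mod 19)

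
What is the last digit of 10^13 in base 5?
By repeated squaring (mod 5): 10^{1}≡0, 10^{2}≡0, 10^{4}≡0, 10^{8}≡0. Then 10^{13} = 10^{8+4+1} ≡ 0 × 0 × 0 ≡ 0 (mod 5)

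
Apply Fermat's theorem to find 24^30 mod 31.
By Fermat's Little Theorem, 24^{30} ≡ 1 mod 31 since 31 is prime and gcd(24, 31) = 1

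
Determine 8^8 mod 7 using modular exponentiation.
Using Fermat: 8^{6} ≡ 1 (mod 7). 8 ≡ 2 (mod 6). So 8^{8} ≡ 8^{2} ≡ 1 (mod 7)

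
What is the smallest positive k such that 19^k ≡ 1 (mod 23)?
Powers of 19 mod 23: 19^1≡19, 19^2≡16, 19^3≡5, 19^4≡3, 19^5≡11, 19^6≡2, 19^7≡15, 19^8≡9, 19^9≡10, 19^10≡6, 19^11≡22, 19^12≡4, 19^13≡7, 19^14≡18, 19^15≡20, 19^16≡12, 19^17≡21, 19^18≡8, 19^19≡14, 19^20≡13, 19^21≡17, 19^22≡1. ord_23(19) = 22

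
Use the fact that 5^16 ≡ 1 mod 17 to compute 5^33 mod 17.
By Fermat: 5^{16} ≡ 1 mod 17. 33 = 2×16 + 1. So 5^{33} ≡ 5^{1} ≡ 5 mod 17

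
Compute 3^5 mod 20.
By repeated squaring (mod 20): 3^{1}≡3, 3^{2}≡9, 3^{4}≡1. Then 3^{5} = 3^{4+1} ≡ 1 × 3 ≡ 3 (mod 20)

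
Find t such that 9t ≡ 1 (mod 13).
Since 13 is prime, by Fermat 9^(-1) ≡ 9^{11} ≡ 3 (mod 13). Verify: 9 × 3 = 27 ≡ 1 (mod 13)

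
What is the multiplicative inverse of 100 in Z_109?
Since 109 is prime, by Fermat 100^(-1) ≡ 100^{107} ≡ 12 (mod 109). Verify: 100 × 12 = 1200 ≡ 1 (mod 109)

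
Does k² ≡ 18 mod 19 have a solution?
By Euler's criterion: 18^{9} ≡ 18 mod 19. Since this equals -1 (≡ 18), 18 is not a QR.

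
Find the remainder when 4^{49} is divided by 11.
By Fermat: 4^{10} ≡ 1 mod 11. 49 = 4×10 + 9. So 4^{49} ≡ 4^{9} ≡ 3 mod 11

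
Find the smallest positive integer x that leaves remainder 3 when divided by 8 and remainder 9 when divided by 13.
M = 8 × 13 = 104. M₁ = 13, y₁ ≡ 5 mod 8. M₂ = 8, y₂ ≡ 5 mod 13. x = 3×13×5 + 9×8×5 ≡ 35 mod 104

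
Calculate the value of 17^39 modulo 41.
By repeated squaring (mod 41): 17^{1}≡17, 17^{2}≡2, 17^{4}≡4, 17^{8}≡16, 17^{16}≡10, 17^{32}≡18. Then 17^{39} = 17^{32+4+2+1} ≡ 18 × 4 × 2 × 17 ≡ 29 (mod 41)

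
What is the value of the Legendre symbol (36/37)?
(36/37) = 36^{18} mod 37 = 1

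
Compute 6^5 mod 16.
By repeated squaring mod 16: 6^{1}≡6, 6^{2}≡4, 6^{4}≡0. Then 6^{5} = 6^{4+1} ≡ 0 × 6 ≡ 0 mod 16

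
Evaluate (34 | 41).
(34/41) = 34^{20} mod 41 = -1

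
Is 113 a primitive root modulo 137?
ord_137(113) divides 136. For each prime q|136: 113^{68}≡136, 113^{8}≡74, none ≡ 1. So 113 has order 136 and is a primitive root mod 137.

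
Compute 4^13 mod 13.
Using Fermat: 4^{12} ≡ 1 (mod 13). 13 ≡ 1 (mod 12). So 4^{13} ≡ 4^{1} ≡ 4 (mod 13)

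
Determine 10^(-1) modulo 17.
Since 17 is prime, by Fermat 10^(-1) ≡ 10^{15} ≡ 12 mod 17. Verify: 10 × 12 = 120 ≡ 1 mod 17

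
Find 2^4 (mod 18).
2^{4} = 16 ≡ 16 (mod 18)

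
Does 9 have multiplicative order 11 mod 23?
Powers of 9 mod 23: 9^1≡9, 9^2≡12, 9^3≡16, 9^4≡6, 9^5≡8, 9^6≡3, 9^7≡4, 9^8≡13, 9^9≡2, 9^10≡18, 9^11≡1. First k with 9^k≡1 is k=11. Yes, ord_23(9) = 11.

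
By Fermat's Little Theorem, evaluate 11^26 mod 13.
By Fermat: 11^{12} ≡ 1 (mod 13). 26 = 2×12 + 2. So 11^{26} ≡ 11^{2} ≡ 4 (mod 13)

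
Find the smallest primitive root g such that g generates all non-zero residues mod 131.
g = 2. Powers: [2, 4, 8, 16, 32, 64, ...] generates all 130 non-zero residues.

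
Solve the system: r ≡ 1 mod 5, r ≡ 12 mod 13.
M = 5 × 13 = 65. M₁ = 13, y₁ ≡ 2 mod 5. M₂ = 5, y₂ ≡ 8 mod 13. r = 1×13×2 + 12×5×8 ≡ 51 mod 65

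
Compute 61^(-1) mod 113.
Since 113 is prime, by Fermat 61^(-1) ≡ 61^{111} ≡ 63 mod 113. Verify: 61 × 63 = 3843 ≡ 1 mod 113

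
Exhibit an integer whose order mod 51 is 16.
5 has order 16 mod 51 since 5^{16} ≡ 1 (mod 51) and no smaller power works.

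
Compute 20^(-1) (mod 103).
Since 103 is prime, by Fermat 20^(-1) ≡ 20^{101} ≡ 67 (mod 103). Verify: 20 × 67 = 1340 ≡ 1 (mod 103)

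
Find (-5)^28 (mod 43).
By repeated squaring (mod 43): (-5)^{1}≡38, (-5)^{2}≡25, (-5)^{4}≡23, (-5)^{8}≡13, (-5)^{16}≡40. Then (-5)^{28} = (-5)^{16+8+4} ≡ 40 × 13 × 23 ≡ 6 (mod 43)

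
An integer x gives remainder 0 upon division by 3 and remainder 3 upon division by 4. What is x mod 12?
M = 3 × 4 = 12. M₁ = 4, y₁ ≡ 1 mod 3. M₂ = 3, y₂ ≡ 3 mod 4. x = 0×4×1 + 3×3×3 ≡ 3 mod 12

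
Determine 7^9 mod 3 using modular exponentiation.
Using Fermat: 7^{2} ≡ 1 mod 3. 9 ≡ 1 mod 2. So 7^{9} ≡ 7^{1} ≡ 1 mod 3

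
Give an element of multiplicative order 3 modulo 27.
10 has order 3 mod 27 since 10^{3} ≡ 1 mod 27 and no smaller power works.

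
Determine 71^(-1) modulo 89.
Since 89 is prime, by Fermat 71^(-1) ≡ 71^{87} ≡ 84 (mod 89). Verify: 71 × 84 = 5964 ≡ 1 (mod 89)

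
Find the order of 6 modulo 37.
Powers of 6 mod 37: 6^1≡6, 6^2≡36, 6^3≡31, 6^4≡1. So the order of 6 is 4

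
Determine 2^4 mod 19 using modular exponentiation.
2^{4} = 16 ≡ 16 (mod 19)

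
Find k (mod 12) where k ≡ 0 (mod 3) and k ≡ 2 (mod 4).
M = 3 × 4 = 12. M₁ = 4, y₁ ≡ 1 (mod 3). M₂ = 3, y₂ ≡ 3 (mod 4). k = 0×4×1 + 2×3×3 ≡ 6 (mod 12)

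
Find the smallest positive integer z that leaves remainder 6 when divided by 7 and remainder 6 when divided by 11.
M = 7 × 11 = 77. M₁ = 11, y₁ ≡ 2 (mod 7). M₂ = 7, y₂ ≡ 8 (mod 11). z = 6×11×2 + 6×7×8 ≡ 6 (mod 77)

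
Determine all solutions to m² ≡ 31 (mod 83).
The square roots of 31 mod 83 are 23 and 60. Verify: 23² = 529 ≡ 31 (mod 83)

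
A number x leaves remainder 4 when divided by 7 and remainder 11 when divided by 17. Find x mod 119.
M = 7 × 17 = 119. M₁ = 17, y₁ ≡ 5 mod 7. M₂ = 7, y₂ ≡ 5 mod 17. x = 4×17×5 + 11×7×5 ≡ 11 mod 119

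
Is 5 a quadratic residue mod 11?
By Euler's criterion: 5^{5} ≡ 1 (mod 11). Since this equals 1, 5 is a QR.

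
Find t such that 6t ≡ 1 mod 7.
Since 7 is prime, by Fermat 6^(-1) ≡ 6^{5} ≡ 6 mod 7. Verify: 6 × 6 = 36 ≡ 1 mod 7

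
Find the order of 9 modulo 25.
Powers of 9 mod 25: 9^1≡9, 9^2≡6, 9^3≡4, 9^4≡11, 9^5≡24, 9^6≡16, 9^7≡19, 9^8≡21, 9^9≡14, 9^10≡1. Order = 10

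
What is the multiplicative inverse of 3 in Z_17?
Since 17 is prime, by Fermat 3^(-1) ≡ 3^{15} ≡ 6 (mod 17). Verify: 3 × 6 = 18 ≡ 1 (mod 17)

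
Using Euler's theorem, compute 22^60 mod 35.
By Euler: 22^{24} ≡ 1 (mod 35) since gcd(22, 35) = 1. 60 = 2×24 + 12. So 22^{60} ≡ 22^{12} ≡ 1 (mod 35)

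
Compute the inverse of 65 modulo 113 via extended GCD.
Extended GCD: 65(40) + 113(-23) = 1. So 65^(-1) ≡ 40 mod 113. Verify: 65 × 40 = 2600 ≡ 1 mod 113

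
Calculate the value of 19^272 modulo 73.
Using Fermat: 19^{72} ≡ 1 mod 73. 272 ≡ 56 mod 72. So 19^{272} ≡ 19^{56} ≡ 4 mod 73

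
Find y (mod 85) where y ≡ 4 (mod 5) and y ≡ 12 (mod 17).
M = 5 × 17 = 85. M₁ = 17, y₁ ≡ 3 (mod 5). M₂ = 5, y₂ ≡ 7 (mod 17). y = 4×17×3 + 12×5×7 ≡ 29 (mod 85)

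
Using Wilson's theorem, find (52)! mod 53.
By Wilson's theorem, (52)! ≡ -1 ≡ 52 (mod 53)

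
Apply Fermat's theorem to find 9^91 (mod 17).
By Fermat: 9^{16} ≡ 1 (mod 17). 91 = 5×16 + 11. So 9^{91} ≡ 9^{11} ≡ 15 (mod 17)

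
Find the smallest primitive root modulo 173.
g = 2. Powers: [2, 4, 8, 16, 32, 64, 128, 83, ...] generates all 172 non-zero residues.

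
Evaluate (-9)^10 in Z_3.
By repeated squaring (mod 3): (-9)^{1}≡0, (-9)^{2}≡0, (-9)^{4}≡0, (-9)^{8}≡0. Then (-9)^{10} = (-9)^{8+2} ≡ 0 × 0 ≡ 0 (mod 3)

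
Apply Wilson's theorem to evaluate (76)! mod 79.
(78)! = (76)! × (77) × (78) ≡ -1 (mod 79). So (76)! ≡ -1 × [(78)(77)]^(-1) ≡ 39 (mod 79)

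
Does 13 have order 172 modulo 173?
13^{86} ≡ 1 mod 173 and 86 < 172, so ord_173(13) = 86 ≠ 172 and 13 is not a primitive root.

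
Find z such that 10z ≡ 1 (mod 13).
Since 13 is prime, by Fermat 10^(-1) ≡ 10^{11} ≡ 4 (mod 13). Verify: 10 × 4 = 40 ≡ 1 (mod 13)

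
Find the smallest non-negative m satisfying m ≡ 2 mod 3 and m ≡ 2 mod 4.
M = 3 × 4 = 12. M₁ = 4, y₁ ≡ 1 mod 3. M₂ = 3, y₂ ≡ 3 mod 4. m = 2×4×1 + 2×3×3 ≡ 2 mod 12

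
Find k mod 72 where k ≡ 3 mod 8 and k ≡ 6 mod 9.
M = 8 × 9 = 72. M₁ = 9, y₁ ≡ 1 mod 8. M₂ = 8, y₂ ≡ 8 mod 9. k = 3×9×1 + 6×8×8 ≡ 51 mod 72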